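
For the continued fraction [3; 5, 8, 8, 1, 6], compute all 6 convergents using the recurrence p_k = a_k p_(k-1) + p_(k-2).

Using the convergent recurrence p_i = a_i*p_{i-1} + p_{i-2}, q_i = a_i*q_{i-1} + q_{i-2} with p_{-2}=0, p_{-1}=1, q_{-2}=1, q_{-1}=0:
  i=0: a_0=3, p_0 = 3*1 + 0 = 3, q_0 = 3*0 + 1 = 1.
  i=1: a_1=5, p_1 = 5*3 + 1 = 16, q_1 = 5*1 + 0 = 5.
  i=2: a_2=8, p_2 = 8*16 + 3 = 131, q_2 = 8*5 + 1 = 41.
  i=3: a_3=8, p_3 = 8*131 + 16 = 1064, q_3 = 8*41 + 5 = 333.
  i=4: a_4=1, p_4 = 1*1064 + 131 = 1195, q_4 = 1*333 + 41 = 374.
  i=5: a_5=6, p_5 = 6*1195 + 1064 = 8234, q_5 = 6*374 + 333 = 2577.

3/1, 16/5, 131/41, 1064/333, 1195/374, 8234/2577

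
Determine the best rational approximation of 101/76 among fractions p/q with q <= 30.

4/3

Expand x = 101/76 as a continued fraction with the Euclidean algorithm:
  101 = 1*76 + 25, so a_0 = 1.
  76 = 3*25 + 1, so a_1 = 3.
  25 = 25*1 + 0, so a_2 = 25.
so x = [1; 3, 25].
Convergents (p_i = a_i*p_{i-1} + p_{i-2}, q_i = a_i*q_{i-1} + q_{i-2} with p_{-2}=0, p_{-1}=1, q_{-2}=1, q_{-1}=0), until the denominator exceeds 30:
  i=0: a_0=1, p_0 = 1*1 + 0 = 1, q_0 = 1*0 + 1 = 1.
  i=1: a_1=3, p_1 = 3*1 + 1 = 4, q_1 = 3*1 + 0 = 3.
  i=2: a_2=25, p_2 = 25*4 + 1 = 101, q_2 = 25*3 + 1 = 76.
q_2 = 76 > 30, so the last convergent with denominator <= 30 is p_1/q_1 = 4/3.
The closest fraction with denominator <= 30 is either p_1/q_1 or the intermediate fraction (k*p_1 + p_0)/(k*q_1 + q_0) with the largest k >= 1 whose denominator stays <= 30; these approach x as k grows, and every other convergent or intermediate fraction in range is farther away.
Largest k: floor((30 - q_0)/q_1) = floor((30 - 1)/3) = 9.
That gives (9*4 + 1)/(9*3 + 1) = 37/28.
Compare the errors: |x - 4/3| = |101*3 - 4*76|/(76*3) = 1/228, and |x - 37/28| = |101*28 - 37*76|/(76*28) = 16/2128.
Cross-multiplying, 1*2128 = 2128 < 3648 = 16*228, so 1/228 is smaller: the convergent 4/3 is closer to x than 37/28.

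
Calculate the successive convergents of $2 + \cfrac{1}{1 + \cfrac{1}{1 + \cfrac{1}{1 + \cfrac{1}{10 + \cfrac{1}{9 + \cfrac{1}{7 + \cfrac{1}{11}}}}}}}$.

2/1, 3/1, 5/2, 8/3, 85/32, 773/291, 5496/2069, 61229/23050

Using the convergent recurrence p_i = a_i*p_{i-1} + p_{i-2}, q_i = a_i*q_{i-1} + q_{i-2} with p_{-2}=0, p_{-1}=1, q_{-2}=1, q_{-1}=0:
  i=0: a_0=2, p_0 = 2*1 + 0 = 2, q_0 = 2*0 + 1 = 1.
  i=1: a_1=1, p_1 = 1*2 + 1 = 3, q_1 = 1*1 + 0 = 1.
  i=2: a_2=1, p_2 = 1*3 + 2 = 5, q_2 = 1*1 + 1 = 2.
  i=3: a_3=1, p_3 = 1*5 + 3 = 8, q_3 = 1*2 + 1 = 3.
  i=4: a_4=10, p_4 = 10*8 + 5 = 85, q_4 = 10*3 + 2 = 32.
  i=5: a_5=9, p_5 = 9*85 + 8 = 773, q_5 = 9*32 + 3 = 291.
  i=6: a_6=7, p_6 = 7*773 + 85 = 5496, q_6 = 7*291 + 32 = 2069.
  i=7: a_7=11, p_7 = 11*5496 + 773 = 61229, q_7 = 11*2069 + 291 = 23050.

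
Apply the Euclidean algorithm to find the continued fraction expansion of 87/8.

[10; 1, 7]

Run the Euclidean algorithm on 87 and 8; the successive quotients are the partial quotients a_0, a_1, ... (each step inverts the fractional part left over by the previous one):
  87 = 10*8 + 7, so a_0 = 10.
  8 = 1*7 + 1, so a_1 = 1.
  7 = 7*1 + 0, so a_2 = 7.
The remainder reaches 0 after 3 divisions, so the expansion has 3 partial quotients, read off in order.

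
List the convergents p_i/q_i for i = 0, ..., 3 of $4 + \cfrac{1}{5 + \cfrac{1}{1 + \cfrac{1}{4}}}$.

Using the convergent recurrence p_i = a_i*p_{i-1} + p_{i-2}, q_i = a_i*q_{i-1} + q_{i-2} with p_{-2}=0, p_{-1}=1, q_{-2}=1, q_{-1}=0:
  i=0: a_0=4, p_0 = 4*1 + 0 = 4, q_0 = 4*0 + 1 = 1.
  i=1: a_1=5, p_1 = 5*4 + 1 = 21, q_1 = 5*1 + 0 = 5.
  i=2: a_2=1, p_2 = 1*21 + 4 = 25, q_2 = 1*5 + 1 = 6.
  i=3: a_3=4, p_3 = 4*25 + 21 = 121, q_3 = 4*6 + 5 = 29.

4/1, 21/5, 25/6, 121/29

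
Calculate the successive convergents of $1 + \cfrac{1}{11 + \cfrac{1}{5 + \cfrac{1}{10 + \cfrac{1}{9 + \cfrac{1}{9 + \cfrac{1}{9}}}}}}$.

1/1, 12/11, 61/56, 622/571, 5659/5195, 51553/47326, 469636/431129

Using the convergent recurrence p_i = a_i*p_{i-1} + p_{i-2}, q_i = a_i*q_{i-1} + q_{i-2} with p_{-2}=0, p_{-1}=1, q_{-2}=1, q_{-1}=0:
  i=0: a_0=1, p_0 = 1*1 + 0 = 1, q_0 = 1*0 + 1 = 1.
  i=1: a_1=11, p_1 = 11*1 + 1 = 12, q_1 = 11*1 + 0 = 11.
  i=2: a_2=5, p_2 = 5*12 + 1 = 61, q_2 = 5*11 + 1 = 56.
  i=3: a_3=10, p_3 = 10*61 + 12 = 622, q_3 = 10*56 + 11 = 571.
  i=4: a_4=9, p_4 = 9*622 + 61 = 5659, q_4 = 9*571 + 56 = 5195.
  i=5: a_5=9, p_5 = 9*5659 + 622 = 51553, q_5 = 9*5195 + 571 = 47326.
  i=6: a_6=9, p_6 = 9*51553 + 5659 = 469636, q_6 = 9*47326 + 5195 = 431129.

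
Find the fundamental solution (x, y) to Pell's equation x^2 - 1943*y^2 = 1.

First expand sqrt(1943) as a continued fraction. With x_i = (sqrt(1943) + m_i)/d_i and (m_0, d_0) = (0, 1): a_0 = floor(sqrt(1943)) = 44, since 44^2 = 1936 <= 1943 < 2025 = 45^2.
Iterate m_{i+1} = d_i*a_i - m_i, d_{i+1} = (1943 - m_{i+1}^2)/d_i, a_{i+1} = floor((a_0 + m_{i+1})/d_{i+1}):
  m_1 = 1*44 - 0 = 44, d_1 = (1943 - 44^2)/1 = 7/1 = 7, a_1 = floor((44 + 44)/7) = 12.
  m_2 = 7*12 - 44 = 40, d_2 = (1943 - 40^2)/7 = 343/7 = 49, a_2 = floor((44 + 40)/49) = 1.
  m_3 = 49*1 - 40 = 9, d_3 = (1943 - 9^2)/49 = 1862/49 = 38, a_3 = floor((44 + 9)/38) = 1.
  m_4 = 38*1 - 9 = 29, d_4 = (1943 - 29^2)/38 = 1102/38 = 29, a_4 = floor((44 + 29)/29) = 2.
  m_5 = 29*2 - 29 = 29, d_5 = (1943 - 29^2)/29 = 1102/29 = 38, a_5 = floor((44 + 29)/38) = 1.
  m_6 = 38*1 - 29 = 9, d_6 = (1943 - 9^2)/38 = 1862/38 = 49, a_6 = floor((44 + 9)/49) = 1.
  m_7 = 49*1 - 9 = 40, d_7 = (1943 - 40^2)/49 = 343/49 = 7, a_7 = floor((44 + 40)/7) = 12.
  m_8 = 7*12 - 40 = 44, d_8 = (1943 - 44^2)/7 = 7/7 = 1, a_8 = floor((44 + 44)/1) = 88.
  m_9 = 1*88 - 44 = 44, d_9 = (1943 - 44^2)/1 = 7/1 = 7: (m_9, d_9) = (m_1, d_1) = (44, 7), so from here the quotients repeat a_1, ..., a_8; the period length is 8.
So sqrt(1943) = [44; (12, 1, 1, 2, 1, 1, 12, 88)] with period length k = 8.
k is even, so the fundamental solution of x^2 - 1943y^2 = 1 is (p_{k-1}, q_{k-1}) = (p_7, q_7); compute convergents through index 7.
Convergents (p_i = a_i*p_{i-1} + p_{i-2}, q_i = a_i*q_{i-1} + q_{i-2} with p_{-2}=0, p_{-1}=1, q_{-2}=1, q_{-1}=0):
  i=0: a_0=44, p_0 = 44*1 + 0 = 44, q_0 = 44*0 + 1 = 1.
  i=1: a_1=12, p_1 = 12*44 + 1 = 529, q_1 = 12*1 + 0 = 12.
  i=2: a_2=1, p_2 = 1*529 + 44 = 573, q_2 = 1*12 + 1 = 13.
  i=3: a_3=1, p_3 = 1*573 + 529 = 1102, q_3 = 1*13 + 12 = 25.
  i=4: a_4=2, p_4 = 2*1102 + 573 = 2777, q_4 = 2*25 + 13 = 63.
  i=5: a_5=1, p_5 = 1*2777 + 1102 = 3879, q_5 = 1*63 + 25 = 88.
  i=6: a_6=1, p_6 = 1*3879 + 2777 = 6656, q_6 = 1*88 + 63 = 151.
  i=7: a_7=12, p_7 = 12*6656 + 3879 = 83751, q_7 = 12*151 + 88 = 1900.
Check: 83751^2 - 1943*1900^2 = 7014230001 - 7014230000 = 1, so (x, y) = (83751, 1900) solves the equation, and by the theorem it is the least positive solution.

(x, y) = (83751, 1900)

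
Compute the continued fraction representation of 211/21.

[10; 21]

Run the Euclidean algorithm on 211 and 21; the successive quotients are the partial quotients a_0, a_1, ... (each step inverts the fractional part left over by the previous one):
  211 = 10*21 + 1, so a_0 = 10.
  21 = 21*1 + 0, so a_1 = 21.
The remainder reaches 0 after 2 divisions, so the expansion has 2 partial quotients, read off in order.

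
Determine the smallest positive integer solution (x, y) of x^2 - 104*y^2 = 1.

First expand sqrt(104) as a continued fraction. With x_i = (sqrt(104) + m_i)/d_i and (m_0, d_0) = (0, 1): a_0 = floor(sqrt(104)) = 10, since 10^2 = 100 <= 104 < 121 = 11^2.
Iterate m_{i+1} = d_i*a_i - m_i, d_{i+1} = (104 - m_{i+1}^2)/d_i, a_{i+1} = floor((a_0 + m_{i+1})/d_{i+1}):
  m_1 = 1*10 - 0 = 10, d_1 = (104 - 10^2)/1 = 4/1 = 4, a_1 = floor((10 + 10)/4) = 5.
  m_2 = 4*5 - 10 = 10, d_2 = (104 - 10^2)/4 = 4/4 = 1, a_2 = floor((10 + 10)/1) = 20.
  m_3 = 1*20 - 10 = 10, d_3 = (104 - 10^2)/1 = 4/1 = 4: (m_3, d_3) = (m_1, d_1) = (10, 4), so from here the quotients repeat a_1, a_2; the period length is 2.
So sqrt(104) = [10; (5, 20)] with period length k = 2.
k is even, so the fundamental solution of x^2 - 104y^2 = 1 is (p_{k-1}, q_{k-1}) = (p_1, q_1); compute convergents through index 1.
Convergents (p_i = a_i*p_{i-1} + p_{i-2}, q_i = a_i*q_{i-1} + q_{i-2} with p_{-2}=0, p_{-1}=1, q_{-2}=1, q_{-1}=0):
  i=0: a_0=10, p_0 = 10*1 + 0 = 10, q_0 = 10*0 + 1 = 1.
  i=1: a_1=5, p_1 = 5*10 + 1 = 51, q_1 = 5*1 + 0 = 5.
Check: 51^2 - 104*5^2 = 2601 - 2600 = 1, so (x, y) = (51, 5) solves the equation, and by the theorem it is the least positive solution.

(x, y) = (51, 5)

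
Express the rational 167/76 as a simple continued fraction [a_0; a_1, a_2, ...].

[2; 5, 15]

Run the Euclidean algorithm on 167 and 76; the successive quotients are the partial quotients a_0, a_1, ... (each step inverts the fractional part left over by the previous one):
  167 = 2*76 + 15, so a_0 = 2.
  76 = 5*15 + 1, so a_1 = 5.
  15 = 15*1 + 0, so a_2 = 15.
The remainder reaches 0 after 3 divisions, so the expansion has 3 partial quotients, read off in order.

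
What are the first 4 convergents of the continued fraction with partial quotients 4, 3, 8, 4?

4/1, 13/3, 108/25, 445/103

Using the convergent recurrence p_i = a_i*p_{i-1} + p_{i-2}, q_i = a_i*q_{i-1} + q_{i-2} with p_{-2}=0, p_{-1}=1, q_{-2}=1, q_{-1}=0:
  i=0: a_0=4, p_0 = 4*1 + 0 = 4, q_0 = 4*0 + 1 = 1.
  i=1: a_1=3, p_1 = 3*4 + 1 = 13, q_1 = 3*1 + 0 = 3.
  i=2: a_2=8, p_2 = 8*13 + 4 = 108, q_2 = 8*3 + 1 = 25.
  i=3: a_3=4, p_3 = 4*108 + 13 = 445, q_3 = 4*25 + 3 = 103.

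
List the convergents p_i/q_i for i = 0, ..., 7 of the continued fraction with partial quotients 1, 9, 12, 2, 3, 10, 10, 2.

Using the convergent recurrence p_i = a_i*p_{i-1} + p_{i-2}, q_i = a_i*q_{i-1} + q_{i-2} with p_{-2}=0, p_{-1}=1, q_{-2}=1, q_{-1}=0:
  i=0: a_0=1, p_0 = 1*1 + 0 = 1, q_0 = 1*0 + 1 = 1.
  i=1: a_1=9, p_1 = 9*1 + 1 = 10, q_1 = 9*1 + 0 = 9.
  i=2: a_2=12, p_2 = 12*10 + 1 = 121, q_2 = 12*9 + 1 = 109.
  i=3: a_3=2, p_3 = 2*121 + 10 = 252, q_3 = 2*109 + 9 = 227.
  i=4: a_4=3, p_4 = 3*252 + 121 = 877, q_4 = 3*227 + 109 = 790.
  i=5: a_5=10, p_5 = 10*877 + 252 = 9022, q_5 = 10*790 + 227 = 8127.
  i=6: a_6=10, p_6 = 10*9022 + 877 = 91097, q_6 = 10*8127 + 790 = 82060.
  i=7: a_7=2, p_7 = 2*91097 + 9022 = 191216, q_7 = 2*82060 + 8127 = 172247.

1/1, 10/9, 121/109, 252/227, 877/790, 9022/8127, 91097/82060, 191216/172247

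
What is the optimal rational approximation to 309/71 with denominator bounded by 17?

Expand x = 309/71 as a continued fraction with the Euclidean algorithm:
  309 = 4*71 + 25, so a_0 = 4.
  71 = 2*25 + 21, so a_1 = 2.
  25 = 1*21 + 4, so a_2 = 1.
  21 = 5*4 + 1, so a_3 = 5.
  4 = 4*1 + 0, so a_4 = 4.
so x = [4; 2, 1, 5, 4].
Convergents (p_i = a_i*p_{i-1} + p_{i-2}, q_i = a_i*q_{i-1} + q_{i-2} with p_{-2}=0, p_{-1}=1, q_{-2}=1, q_{-1}=0), until the denominator exceeds 17:
  i=0: a_0=4, p_0 = 4*1 + 0 = 4, q_0 = 4*0 + 1 = 1.
  i=1: a_1=2, p_1 = 2*4 + 1 = 9, q_1 = 2*1 + 0 = 2.
  i=2: a_2=1, p_2 = 1*9 + 4 = 13, q_2 = 1*2 + 1 = 3.
  i=3: a_3=5, p_3 = 5*13 + 9 = 74, q_3 = 5*3 + 2 = 17.
  i=4: a_4=4, p_4 = 4*74 + 13 = 309, q_4 = 4*17 + 3 = 71.
q_4 = 71 > 17, so the last convergent with denominator <= 17 is p_3/q_3 = 74/17.
The closest fraction with denominator <= 17 is either p_3/q_3 or the intermediate fraction (k*p_3 + p_2)/(k*q_3 + q_2) with the largest k >= 1 whose denominator stays <= 17; these approach x as k grows, and every other convergent or intermediate fraction in range is farther away.
Largest k: floor((17 - q_2)/q_3) = floor((17 - 3)/17) = 0.
Since k = 0, no intermediate fraction beyond p_3/q_3 has denominator <= 17, so the convergent 74/17 is the closest (its error is |309*17 - 74*71|/(71*17) = 1/1207).

74/17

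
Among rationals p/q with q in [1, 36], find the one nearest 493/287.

Expand x = 493/287 as a continued fraction with the Euclidean algorithm:
  493 = 1*287 + 206, so a_0 = 1.
  287 = 1*206 + 81, so a_1 = 1.
  206 = 2*81 + 44, so a_2 = 2.
  81 = 1*44 + 37, so a_3 = 1.
  44 = 1*37 + 7, so a_4 = 1.
  37 = 5*7 + 2, so a_5 = 5.
  7 = 3*2 + 1, so a_6 = 3.
  2 = 2*1 + 0, so a_7 = 2.
so x = [1; 1, 2, 1, 1, 5, 3, 2].
Convergents (p_i = a_i*p_{i-1} + p_{i-2}, q_i = a_i*q_{i-1} + q_{i-2} with p_{-2}=0, p_{-1}=1, q_{-2}=1, q_{-1}=0), until the denominator exceeds 36:
  i=0: a_0=1, p_0 = 1*1 + 0 = 1, q_0 = 1*0 + 1 = 1.
  i=1: a_1=1, p_1 = 1*1 + 1 = 2, q_1 = 1*1 + 0 = 1.
  i=2: a_2=2, p_2 = 2*2 + 1 = 5, q_2 = 2*1 + 1 = 3.
  i=3: a_3=1, p_3 = 1*5 + 2 = 7, q_3 = 1*3 + 1 = 4.
  i=4: a_4=1, p_4 = 1*7 + 5 = 12, q_4 = 1*4 + 3 = 7.
  i=5: a_5=5, p_5 = 5*12 + 7 = 67, q_5 = 5*7 + 4 = 39.
q_5 = 39 > 36, so the last convergent with denominator <= 36 is p_4/q_4 = 12/7.
The closest fraction with denominator <= 36 is either p_4/q_4 or the intermediate fraction (k*p_4 + p_3)/(k*q_4 + q_3) with the largest k >= 1 whose denominator stays <= 36; these approach x as k grows, and every other convergent or intermediate fraction in range is farther away.
Largest k: floor((36 - q_3)/q_4) = floor((36 - 4)/7) = 4.
That gives (4*12 + 7)/(4*7 + 4) = 55/32.
Compare the errors: |x - 12/7| = |493*7 - 12*287|/(287*7) = 7/2009, and |x - 55/32| = |493*32 - 55*287|/(287*32) = 9/9184.
Cross-multiplying, 9*2009 = 18081 < 64288 = 7*9184, so 9/9184 is smaller: the intermediate fraction 55/32 is closer to x than 12/7.

55/32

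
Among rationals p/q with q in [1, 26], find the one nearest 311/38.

90/11

Expand x = 311/38 as a continued fraction with the Euclidean algorithm:
  311 = 8*38 + 7, so a_0 = 8.
  38 = 5*7 + 3, so a_1 = 5.
  7 = 2*3 + 1, so a_2 = 2.
  3 = 3*1 + 0, so a_3 = 3.
so x = [8; 5, 2, 3].
Convergents (p_i = a_i*p_{i-1} + p_{i-2}, q_i = a_i*q_{i-1} + q_{i-2} with p_{-2}=0, p_{-1}=1, q_{-2}=1, q_{-1}=0), until the denominator exceeds 26:
  i=0: a_0=8, p_0 = 8*1 + 0 = 8, q_0 = 8*0 + 1 = 1.
  i=1: a_1=5, p_1 = 5*8 + 1 = 41, q_1 = 5*1 + 0 = 5.
  i=2: a_2=2, p_2 = 2*41 + 8 = 90, q_2 = 2*5 + 1 = 11.
  i=3: a_3=3, p_3 = 3*90 + 41 = 311, q_3 = 3*11 + 5 = 38.
q_3 = 38 > 26, so the last convergent with denominator <= 26 is p_2/q_2 = 90/11.
The closest fraction with denominator <= 26 is either p_2/q_2 or the intermediate fraction (k*p_2 + p_1)/(k*q_2 + q_1) with the largest k >= 1 whose denominator stays <= 26; these approach x as k grows, and every other convergent or intermediate fraction in range is farther away.
Largest k: floor((26 - q_1)/q_2) = floor((26 - 5)/11) = 1.
That gives (1*90 + 41)/(1*11 + 5) = 131/16.
Compare the errors: |x - 90/11| = |311*11 - 90*38|/(38*11) = 1/418, and |x - 131/16| = |311*16 - 131*38|/(38*16) = 2/608.
Cross-multiplying, 1*608 = 608 < 836 = 2*418, so 1/418 is smaller: the convergent 90/11 is closer to x than 131/16.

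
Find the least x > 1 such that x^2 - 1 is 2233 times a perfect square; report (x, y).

First expand sqrt(2233) as a continued fraction. With x_i = (sqrt(2233) + m_i)/d_i and (m_0, d_0) = (0, 1): a_0 = floor(sqrt(2233)) = 47, since 47^2 = 2209 <= 2233 < 2304 = 48^2.
Iterate m_{i+1} = d_i*a_i - m_i, d_{i+1} = (2233 - m_{i+1}^2)/d_i, a_{i+1} = floor((a_0 + m_{i+1})/d_{i+1}):
  m_1 = 1*47 - 0 = 47, d_1 = (2233 - 47^2)/1 = 24/1 = 24, a_1 = floor((47 + 47)/24) = 3.
  m_2 = 24*3 - 47 = 25, d_2 = (2233 - 25^2)/24 = 1608/24 = 67, a_2 = floor((47 + 25)/67) = 1.
  m_3 = 67*1 - 25 = 42, d_3 = (2233 - 42^2)/67 = 469/67 = 7, a_3 = floor((47 + 42)/7) = 12.
  m_4 = 7*12 - 42 = 42, d_4 = (2233 - 42^2)/7 = 469/7 = 67, a_4 = floor((47 + 42)/67) = 1.
  m_5 = 67*1 - 42 = 25, d_5 = (2233 - 25^2)/67 = 1608/67 = 24, a_5 = floor((47 + 25)/24) = 3.
  m_6 = 24*3 - 25 = 47, d_6 = (2233 - 47^2)/24 = 24/24 = 1, a_6 = floor((47 + 47)/1) = 94.
  m_7 = 1*94 - 47 = 47, d_7 = (2233 - 47^2)/1 = 24/1 = 24: (m_7, d_7) = (m_1, d_1) = (47, 24), so from here the quotients repeat a_1, ..., a_6; the period length is 6.
So sqrt(2233) = [47; (3, 1, 12, 1, 3, 94)] with period length k = 6.
k is even, so the fundamental solution of x^2 - 2233y^2 = 1 is (p_{k-1}, q_{k-1}) = (p_5, q_5); compute convergents through index 5.
Convergents (p_i = a_i*p_{i-1} + p_{i-2}, q_i = a_i*q_{i-1} + q_{i-2} with p_{-2}=0, p_{-1}=1, q_{-2}=1, q_{-1}=0):
  i=0: a_0=47, p_0 = 47*1 + 0 = 47, q_0 = 47*0 + 1 = 1.
  i=1: a_1=3, p_1 = 3*47 + 1 = 142, q_1 = 3*1 + 0 = 3.
  i=2: a_2=1, p_2 = 1*142 + 47 = 189, q_2 = 1*3 + 1 = 4.
  i=3: a_3=12, p_3 = 12*189 + 142 = 2410, q_3 = 12*4 + 3 = 51.
  i=4: a_4=1, p_4 = 1*2410 + 189 = 2599, q_4 = 1*51 + 4 = 55.
  i=5: a_5=3, p_5 = 3*2599 + 2410 = 10207, q_5 = 3*55 + 51 = 216.
Check: 10207^2 - 2233*216^2 = 104182849 - 104182848 = 1, so (x, y) = (10207, 216) solves the equation, and by the theorem it is the least positive solution.

(x, y) = (10207, 216)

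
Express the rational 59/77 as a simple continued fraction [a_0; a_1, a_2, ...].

Run the Euclidean algorithm on 59 and 77; the successive quotients are the partial quotients a_0, a_1, ... (each step inverts the fractional part left over by the previous one):
  59 = 0*77 + 59, so a_0 = 0.
  77 = 1*59 + 18, so a_1 = 1.
  59 = 3*18 + 5, so a_2 = 3.
  18 = 3*5 + 3, so a_3 = 3.
  5 = 1*3 + 2, so a_4 = 1.
  3 = 1*2 + 1, so a_5 = 1.
  2 = 2*1 + 0, so a_6 = 2.
The remainder reaches 0 after 7 divisions, so the expansion has 7 partial quotients, read off in order.

[0; 1, 3, 3, 1, 1, 2]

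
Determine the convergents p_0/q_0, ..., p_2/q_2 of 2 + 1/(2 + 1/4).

2/1, 5/2, 22/9

Using the convergent recurrence p_i = a_i*p_{i-1} + p_{i-2}, q_i = a_i*q_{i-1} + q_{i-2} with p_{-2}=0, p_{-1}=1, q_{-2}=1, q_{-1}=0:
  i=0: a_0=2, p_0 = 2*1 + 0 = 2, q_0 = 2*0 + 1 = 1.
  i=1: a_1=2, p_1 = 2*2 + 1 = 5, q_1 = 2*1 + 0 = 2.
  i=2: a_2=4, p_2 = 4*5 + 2 = 22, q_2 = 4*2 + 1 = 9.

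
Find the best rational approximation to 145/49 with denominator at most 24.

Expand x = 145/49 as a continued fraction with the Euclidean algorithm:
  145 = 2*49 + 47, so a_0 = 2.
  49 = 1*47 + 2, so a_1 = 1.
  47 = 23*2 + 1, so a_2 = 23.
  2 = 2*1 + 0, so a_3 = 2.
so x = [2; 1, 23, 2].
Convergents (p_i = a_i*p_{i-1} + p_{i-2}, q_i = a_i*q_{i-1} + q_{i-2} with p_{-2}=0, p_{-1}=1, q_{-2}=1, q_{-1}=0), until the denominator exceeds 24:
  i=0: a_0=2, p_0 = 2*1 + 0 = 2, q_0 = 2*0 + 1 = 1.
  i=1: a_1=1, p_1 = 1*2 + 1 = 3, q_1 = 1*1 + 0 = 1.
  i=2: a_2=23, p_2 = 23*3 + 2 = 71, q_2 = 23*1 + 1 = 24.
  i=3: a_3=2, p_3 = 2*71 + 3 = 145, q_3 = 2*24 + 1 = 49.
q_3 = 49 > 24, so the last convergent with denominator <= 24 is p_2/q_2 = 71/24.
The closest fraction with denominator <= 24 is either p_2/q_2 or the intermediate fraction (k*p_2 + p_1)/(k*q_2 + q_1) with the largest k >= 1 whose denominator stays <= 24; these approach x as k grows, and every other convergent or intermediate fraction in range is farther away.
Largest k: floor((24 - q_1)/q_2) = floor((24 - 1)/24) = 0.
Since k = 0, no intermediate fraction beyond p_2/q_2 has denominator <= 24, so the convergent 71/24 is the closest (its error is |145*24 - 71*49|/(49*24) = 1/1176).

71/24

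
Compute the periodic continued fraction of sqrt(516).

Write x_i = (sqrt(516) + m_i)/d_i with (m_0, d_0) = (0, 1). a_0 = floor(sqrt(516)) = 22, since 22^2 = 484 <= 516 < 529 = 23^2.
Iterate m_{i+1} = d_i*a_i - m_i, d_{i+1} = (516 - m_{i+1}^2)/d_i, a_{i+1} = floor((a_0 + m_{i+1})/d_{i+1}):
  m_1 = 1*22 - 0 = 22, d_1 = (516 - 22^2)/1 = 32/1 = 32, a_1 = floor((22 + 22)/32) = 1.
  m_2 = 32*1 - 22 = 10, d_2 = (516 - 10^2)/32 = 416/32 = 13, a_2 = floor((22 + 10)/13) = 2.
  m_3 = 13*2 - 10 = 16, d_3 = (516 - 16^2)/13 = 260/13 = 20, a_3 = floor((22 + 16)/20) = 1.
  m_4 = 20*1 - 16 = 4, d_4 = (516 - 4^2)/20 = 500/20 = 25, a_4 = floor((22 + 4)/25) = 1.
  m_5 = 25*1 - 4 = 21, d_5 = (516 - 21^2)/25 = 75/25 = 3, a_5 = floor((22 + 21)/3) = 14.
  m_6 = 3*14 - 21 = 21, d_6 = (516 - 21^2)/3 = 75/3 = 25, a_6 = floor((22 + 21)/25) = 1.
  m_7 = 25*1 - 21 = 4, d_7 = (516 - 4^2)/25 = 500/25 = 20, a_7 = floor((22 + 4)/20) = 1.
  m_8 = 20*1 - 4 = 16, d_8 = (516 - 16^2)/20 = 260/20 = 13, a_8 = floor((22 + 16)/13) = 2.
  m_9 = 13*2 - 16 = 10, d_9 = (516 - 10^2)/13 = 416/13 = 32, a_9 = floor((22 + 10)/32) = 1.
  m_10 = 32*1 - 10 = 22, d_10 = (516 - 22^2)/32 = 32/32 = 1, a_10 = floor((22 + 22)/1) = 44.
  m_11 = 1*44 - 22 = 22, d_11 = (516 - 22^2)/1 = 32/1 = 32: (m_11, d_11) = (m_1, d_1) = (22, 32), so from here the quotients repeat a_1, ..., a_10; the period length is 10.
Hence the expansion of sqrt(516) is a_0 = 22 followed by the repeating block 1, 2, 1, 1, 14, 1, 1, 2, 1, 44 (period 10).

[22; (1, 2, 1, 1, 14, 1, 1, 2, 1, 44)]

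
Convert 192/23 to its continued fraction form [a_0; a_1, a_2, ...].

Run the Euclidean algorithm on 192 and 23; the successive quotients are the partial quotients a_0, a_1, ... (each step inverts the fractional part left over by the previous one):
  192 = 8*23 + 8, so a_0 = 8.
  23 = 2*8 + 7, so a_1 = 2.
  8 = 1*7 + 1, so a_2 = 1.
  7 = 7*1 + 0, so a_3 = 7.
The remainder reaches 0 after 4 divisions, so the expansion has 4 partial quotients, read off in order.

[8; 2, 1, 7]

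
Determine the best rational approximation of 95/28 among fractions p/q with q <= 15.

17/5

Expand x = 95/28 as a continued fraction with the Euclidean algorithm:
  95 = 3*28 + 11, so a_0 = 3.
  28 = 2*11 + 6, so a_1 = 2.
  11 = 1*6 + 5, so a_2 = 1.
  6 = 1*5 + 1, so a_3 = 1.
  5 = 5*1 + 0, so a_4 = 5.
so x = [3; 2, 1, 1, 5].
Convergents (p_i = a_i*p_{i-1} + p_{i-2}, q_i = a_i*q_{i-1} + q_{i-2} with p_{-2}=0, p_{-1}=1, q_{-2}=1, q_{-1}=0), until the denominator exceeds 15:
  i=0: a_0=3, p_0 = 3*1 + 0 = 3, q_0 = 3*0 + 1 = 1.
  i=1: a_1=2, p_1 = 2*3 + 1 = 7, q_1 = 2*1 + 0 = 2.
  i=2: a_2=1, p_2 = 1*7 + 3 = 10, q_2 = 1*2 + 1 = 3.
  i=3: a_3=1, p_3 = 1*10 + 7 = 17, q_3 = 1*3 + 2 = 5.
  i=4: a_4=5, p_4 = 5*17 + 10 = 95, q_4 = 5*5 + 3 = 28.
q_4 = 28 > 15, so the last convergent with denominator <= 15 is p_3/q_3 = 17/5.
The closest fraction with denominator <= 15 is either p_3/q_3 or the intermediate fraction (k*p_3 + p_2)/(k*q_3 + q_2) with the largest k >= 1 whose denominator stays <= 15; these approach x as k grows, and every other convergent or intermediate fraction in range is farther away.
Largest k: floor((15 - q_2)/q_3) = floor((15 - 3)/5) = 2.
That gives (2*17 + 10)/(2*5 + 3) = 44/13.
Compare the errors: |x - 17/5| = |95*5 - 17*28|/(28*5) = 1/140, and |x - 44/13| = |95*13 - 44*28|/(28*13) = 3/364.
Cross-multiplying, 1*364 = 364 < 420 = 3*140, so 1/140 is smaller: the convergent 17/5 is closer to x than 44/13.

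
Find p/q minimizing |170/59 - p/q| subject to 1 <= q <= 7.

20/7

Expand x = 170/59 as a continued fraction with the Euclidean algorithm:
  170 = 2*59 + 52, so a_0 = 2.
  59 = 1*52 + 7, so a_1 = 1.
  52 = 7*7 + 3, so a_2 = 7.
  7 = 2*3 + 1, so a_3 = 2.
  3 = 3*1 + 0, so a_4 = 3.
so x = [2; 1, 7, 2, 3].
Convergents (p_i = a_i*p_{i-1} + p_{i-2}, q_i = a_i*q_{i-1} + q_{i-2} with p_{-2}=0, p_{-1}=1, q_{-2}=1, q_{-1}=0), until the denominator exceeds 7:
  i=0: a_0=2, p_0 = 2*1 + 0 = 2, q_0 = 2*0 + 1 = 1.
  i=1: a_1=1, p_1 = 1*2 + 1 = 3, q_1 = 1*1 + 0 = 1.
  i=2: a_2=7, p_2 = 7*3 + 2 = 23, q_2 = 7*1 + 1 = 8.
q_2 = 8 > 7, so the last convergent with denominator <= 7 is p_1/q_1 = 3/1.
The closest fraction with denominator <= 7 is either p_1/q_1 or the intermediate fraction (k*p_1 + p_0)/(k*q_1 + q_0) with the largest k >= 1 whose denominator stays <= 7; these approach x as k grows, and every other convergent or intermediate fraction in range is farther away.
Largest k: floor((7 - q_0)/q_1) = floor((7 - 1)/1) = 6.
That gives (6*3 + 2)/(6*1 + 1) = 20/7.
Compare the errors: |x - 3/1| = |170*1 - 3*59|/(59*1) = 7/59, and |x - 20/7| = |170*7 - 20*59|/(59*7) = 10/413.
Cross-multiplying, 10*59 = 590 < 2891 = 7*413, so 10/413 is smaller: the intermediate fraction 20/7 is closer to x than 3/1.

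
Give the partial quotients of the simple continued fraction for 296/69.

Run the Euclidean algorithm on 296 and 69; the successive quotients are the partial quotients a_0, a_1, ... (each step inverts the fractional part left over by the previous one):
  296 = 4*69 + 20, so a_0 = 4.
  69 = 3*20 + 9, so a_1 = 3.
  20 = 2*9 + 2, so a_2 = 2.
  9 = 4*2 + 1, so a_3 = 4.
  2 = 2*1 + 0, so a_4 = 2.
The remainder reaches 0 after 5 divisions, so the expansion has 5 partial quotients, read off in order.

[4; 3, 2, 4, 2]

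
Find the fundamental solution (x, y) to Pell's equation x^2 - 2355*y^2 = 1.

(x, y) = (45374, 935)

First expand sqrt(2355) as a continued fraction. With x_i = (sqrt(2355) + m_i)/d_i and (m_0, d_0) = (0, 1): a_0 = floor(sqrt(2355)) = 48, since 48^2 = 2304 <= 2355 < 2401 = 49^2.
Iterate m_{i+1} = d_i*a_i - m_i, d_{i+1} = (2355 - m_{i+1}^2)/d_i, a_{i+1} = floor((a_0 + m_{i+1})/d_{i+1}):
  m_1 = 1*48 - 0 = 48, d_1 = (2355 - 48^2)/1 = 51/1 = 51, a_1 = floor((48 + 48)/51) = 1.
  m_2 = 51*1 - 48 = 3, d_2 = (2355 - 3^2)/51 = 2346/51 = 46, a_2 = floor((48 + 3)/46) = 1.
  m_3 = 46*1 - 3 = 43, d_3 = (2355 - 43^2)/46 = 506/46 = 11, a_3 = floor((48 + 43)/11) = 8.
  m_4 = 11*8 - 43 = 45, d_4 = (2355 - 45^2)/11 = 330/11 = 30, a_4 = floor((48 + 45)/30) = 3.
  m_5 = 30*3 - 45 = 45, d_5 = (2355 - 45^2)/30 = 330/30 = 11, a_5 = floor((48 + 45)/11) = 8.
  m_6 = 11*8 - 45 = 43, d_6 = (2355 - 43^2)/11 = 506/11 = 46, a_6 = floor((48 + 43)/46) = 1.
  m_7 = 46*1 - 43 = 3, d_7 = (2355 - 3^2)/46 = 2346/46 = 51, a_7 = floor((48 + 3)/51) = 1.
  m_8 = 51*1 - 3 = 48, d_8 = (2355 - 48^2)/51 = 51/51 = 1, a_8 = floor((48 + 48)/1) = 96.
  m_9 = 1*96 - 48 = 48, d_9 = (2355 - 48^2)/1 = 51/1 = 51: (m_9, d_9) = (m_1, d_1) = (48, 51), so from here the quotients repeat a_1, ..., a_8; the period length is 8.
So sqrt(2355) = [48; (1, 1, 8, 3, 8, 1, 1, 96)] with period length k = 8.
k is even, so the fundamental solution of x^2 - 2355y^2 = 1 is (p_{k-1}, q_{k-1}) = (p_7, q_7); compute convergents through index 7.
Convergents (p_i = a_i*p_{i-1} + p_{i-2}, q_i = a_i*q_{i-1} + q_{i-2} with p_{-2}=0, p_{-1}=1, q_{-2}=1, q_{-1}=0):
  i=0: a_0=48, p_0 = 48*1 + 0 = 48, q_0 = 48*0 + 1 = 1.
  i=1: a_1=1, p_1 = 1*48 + 1 = 49, q_1 = 1*1 + 0 = 1.
  i=2: a_2=1, p_2 = 1*49 + 48 = 97, q_2 = 1*1 + 1 = 2.
  i=3: a_3=8, p_3 = 8*97 + 49 = 825, q_3 = 8*2 + 1 = 17.
  i=4: a_4=3, p_4 = 3*825 + 97 = 2572, q_4 = 3*17 + 2 = 53.
  i=5: a_5=8, p_5 = 8*2572 + 825 = 21401, q_5 = 8*53 + 17 = 441.
  i=6: a_6=1, p_6 = 1*21401 + 2572 = 23973, q_6 = 1*441 + 53 = 494.
  i=7: a_7=1, p_7 = 1*23973 + 21401 = 45374, q_7 = 1*494 + 441 = 935.
Check: 45374^2 - 2355*935^2 = 2058799876 - 2058799875 = 1, so (x, y) = (45374, 935) solves the equation, and by the theorem it is the least positive solution.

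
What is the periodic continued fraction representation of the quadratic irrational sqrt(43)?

Write x_i = (sqrt(43) + m_i)/d_i with (m_0, d_0) = (0, 1). a_0 = floor(sqrt(43)) = 6, since 6^2 = 36 <= 43 < 49 = 7^2.
Iterate m_{i+1} = d_i*a_i - m_i, d_{i+1} = (43 - m_{i+1}^2)/d_i, a_{i+1} = floor((a_0 + m_{i+1})/d_{i+1}):
  m_1 = 1*6 - 0 = 6, d_1 = (43 - 6^2)/1 = 7/1 = 7, a_1 = floor((6 + 6)/7) = 1.
  m_2 = 7*1 - 6 = 1, d_2 = (43 - 1^2)/7 = 42/7 = 6, a_2 = floor((6 + 1)/6) = 1.
  m_3 = 6*1 - 1 = 5, d_3 = (43 - 5^2)/6 = 18/6 = 3, a_3 = floor((6 + 5)/3) = 3.
  m_4 = 3*3 - 5 = 4, d_4 = (43 - 4^2)/3 = 27/3 = 9, a_4 = floor((6 + 4)/9) = 1.
  m_5 = 9*1 - 4 = 5, d_5 = (43 - 5^2)/9 = 18/9 = 2, a_5 = floor((6 + 5)/2) = 5.
  m_6 = 2*5 - 5 = 5, d_6 = (43 - 5^2)/2 = 18/2 = 9, a_6 = floor((6 + 5)/9) = 1.
  m_7 = 9*1 - 5 = 4, d_7 = (43 - 4^2)/9 = 27/9 = 3, a_7 = floor((6 + 4)/3) = 3.
  m_8 = 3*3 - 4 = 5, d_8 = (43 - 5^2)/3 = 18/3 = 6, a_8 = floor((6 + 5)/6) = 1.
  m_9 = 6*1 - 5 = 1, d_9 = (43 - 1^2)/6 = 42/6 = 7, a_9 = floor((6 + 1)/7) = 1.
  m_10 = 7*1 - 1 = 6, d_10 = (43 - 6^2)/7 = 7/7 = 1, a_10 = floor((6 + 6)/1) = 12.
  m_11 = 1*12 - 6 = 6, d_11 = (43 - 6^2)/1 = 7/1 = 7: (m_11, d_11) = (m_1, d_1) = (6, 7), so from here the quotients repeat a_1, ..., a_10; the period length is 10.
Hence the expansion of sqrt(43) is a_0 = 6 followed by the repeating block 1, 1, 3, 1, 5, 1, 3, 1, 1, 12 (period 10).

[6; (1, 1, 3, 1, 5, 1, 3, 1, 1, 12)]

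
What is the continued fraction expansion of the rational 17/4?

[4; 4]

Run the Euclidean algorithm on 17 and 4; the successive quotients are the partial quotients a_0, a_1, ... (each step inverts the fractional part left over by the previous one):
  17 = 4*4 + 1, so a_0 = 4.
  4 = 4*1 + 0, so a_1 = 4.
The remainder reaches 0 after 2 divisions, so the expansion has 2 partial quotients, read off in order.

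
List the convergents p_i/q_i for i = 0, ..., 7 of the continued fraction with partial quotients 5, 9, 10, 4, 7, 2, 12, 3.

5/1, 46/9, 465/91, 1906/373, 13807/2702, 29520/5777, 368047/72026, 1133661/221855

Using the convergent recurrence p_i = a_i*p_{i-1} + p_{i-2}, q_i = a_i*q_{i-1} + q_{i-2} with p_{-2}=0, p_{-1}=1, q_{-2}=1, q_{-1}=0:
  i=0: a_0=5, p_0 = 5*1 + 0 = 5, q_0 = 5*0 + 1 = 1.
  i=1: a_1=9, p_1 = 9*5 + 1 = 46, q_1 = 9*1 + 0 = 9.
  i=2: a_2=10, p_2 = 10*46 + 5 = 465, q_2 = 10*9 + 1 = 91.
  i=3: a_3=4, p_3 = 4*465 + 46 = 1906, q_3 = 4*91 + 9 = 373.
  i=4: a_4=7, p_4 = 7*1906 + 465 = 13807, q_4 = 7*373 + 91 = 2702.
  i=5: a_5=2, p_5 = 2*13807 + 1906 = 29520, q_5 = 2*2702 + 373 = 5777.
  i=6: a_6=12, p_6 = 12*29520 + 13807 = 368047, q_6 = 12*5777 + 2702 = 72026.
  i=7: a_7=3, p_7 = 3*368047 + 29520 = 1133661, q_7 = 3*72026 + 5777 = 221855.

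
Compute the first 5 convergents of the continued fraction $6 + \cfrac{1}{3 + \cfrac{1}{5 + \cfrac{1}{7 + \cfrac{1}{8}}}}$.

6/1, 19/3, 101/16, 726/115, 5909/936

Using the convergent recurrence p_i = a_i*p_{i-1} + p_{i-2}, q_i = a_i*q_{i-1} + q_{i-2} with p_{-2}=0, p_{-1}=1, q_{-2}=1, q_{-1}=0:
  i=0: a_0=6, p_0 = 6*1 + 0 = 6, q_0 = 6*0 + 1 = 1.
  i=1: a_1=3, p_1 = 3*6 + 1 = 19, q_1 = 3*1 + 0 = 3.
  i=2: a_2=5, p_2 = 5*19 + 6 = 101, q_2 = 5*3 + 1 = 16.
  i=3: a_3=7, p_3 = 7*101 + 19 = 726, q_3 = 7*16 + 3 = 115.
  i=4: a_4=8, p_4 = 8*726 + 101 = 5909, q_4 = 8*115 + 16 = 936.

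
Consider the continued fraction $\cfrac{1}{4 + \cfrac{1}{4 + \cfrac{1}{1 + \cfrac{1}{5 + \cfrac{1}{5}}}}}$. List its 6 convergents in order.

Using the convergent recurrence p_i = a_i*p_{i-1} + p_{i-2}, q_i = a_i*q_{i-1} + q_{i-2} with p_{-2}=0, p_{-1}=1, q_{-2}=1, q_{-1}=0:
  i=0: a_0=0, p_0 = 0*1 + 0 = 0, q_0 = 0*0 + 1 = 1.
  i=1: a_1=4, p_1 = 4*0 + 1 = 1, q_1 = 4*1 + 0 = 4.
  i=2: a_2=4, p_2 = 4*1 + 0 = 4, q_2 = 4*4 + 1 = 17.
  i=3: a_3=1, p_3 = 1*4 + 1 = 5, q_3 = 1*17 + 4 = 21.
  i=4: a_4=5, p_4 = 5*5 + 4 = 29, q_4 = 5*21 + 17 = 122.
  i=5: a_5=5, p_5 = 5*29 + 5 = 150, q_5 = 5*122 + 21 = 631.

0/1, 1/4, 4/17, 5/21, 29/122, 150/631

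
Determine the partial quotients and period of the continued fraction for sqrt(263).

[16; (4, 1, 1, 1, 1, 15, 1, 1, 1, 1, 4, 32)]

Write x_i = (sqrt(263) + m_i)/d_i with (m_0, d_0) = (0, 1). a_0 = floor(sqrt(263)) = 16, since 16^2 = 256 <= 263 < 289 = 17^2.
Iterate m_{i+1} = d_i*a_i - m_i, d_{i+1} = (263 - m_{i+1}^2)/d_i, a_{i+1} = floor((a_0 + m_{i+1})/d_{i+1}):
  m_1 = 1*16 - 0 = 16, d_1 = (263 - 16^2)/1 = 7/1 = 7, a_1 = floor((16 + 16)/7) = 4.
  m_2 = 7*4 - 16 = 12, d_2 = (263 - 12^2)/7 = 119/7 = 17, a_2 = floor((16 + 12)/17) = 1.
  m_3 = 17*1 - 12 = 5, d_3 = (263 - 5^2)/17 = 238/17 = 14, a_3 = floor((16 + 5)/14) = 1.
  m_4 = 14*1 - 5 = 9, d_4 = (263 - 9^2)/14 = 182/14 = 13, a_4 = floor((16 + 9)/13) = 1.
  m_5 = 13*1 - 9 = 4, d_5 = (263 - 4^2)/13 = 247/13 = 19, a_5 = floor((16 + 4)/19) = 1.
  m_6 = 19*1 - 4 = 15, d_6 = (263 - 15^2)/19 = 38/19 = 2, a_6 = floor((16 + 15)/2) = 15.
  m_7 = 2*15 - 15 = 15, d_7 = (263 - 15^2)/2 = 38/2 = 19, a_7 = floor((16 + 15)/19) = 1.
  m_8 = 19*1 - 15 = 4, d_8 = (263 - 4^2)/19 = 247/19 = 13, a_8 = floor((16 + 4)/13) = 1.
  m_9 = 13*1 - 4 = 9, d_9 = (263 - 9^2)/13 = 182/13 = 14, a_9 = floor((16 + 9)/14) = 1.
  m_10 = 14*1 - 9 = 5, d_10 = (263 - 5^2)/14 = 238/14 = 17, a_10 = floor((16 + 5)/17) = 1.
  m_11 = 17*1 - 5 = 12, d_11 = (263 - 12^2)/17 = 119/17 = 7, a_11 = floor((16 + 12)/7) = 4.
  m_12 = 7*4 - 12 = 16, d_12 = (263 - 16^2)/7 = 7/7 = 1, a_12 = floor((16 + 16)/1) = 32.
  m_13 = 1*32 - 16 = 16, d_13 = (263 - 16^2)/1 = 7/1 = 7: (m_13, d_13) = (m_1, d_1) = (16, 7), so from here the quotients repeat a_1, ..., a_12; the period length is 12.
Hence the expansion of sqrt(263) is a_0 = 16 followed by the repeating block 4, 1, 1, 1, 1, 15, 1, 1, 1, 1, 4, 32 (period 12).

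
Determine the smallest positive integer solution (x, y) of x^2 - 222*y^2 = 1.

First expand sqrt(222) as a continued fraction. With x_i = (sqrt(222) + m_i)/d_i and (m_0, d_0) = (0, 1): a_0 = floor(sqrt(222)) = 14, since 14^2 = 196 <= 222 < 225 = 15^2.
Iterate m_{i+1} = d_i*a_i - m_i, d_{i+1} = (222 - m_{i+1}^2)/d_i, a_{i+1} = floor((a_0 + m_{i+1})/d_{i+1}):
  m_1 = 1*14 - 0 = 14, d_1 = (222 - 14^2)/1 = 26/1 = 26, a_1 = floor((14 + 14)/26) = 1.
  m_2 = 26*1 - 14 = 12, d_2 = (222 - 12^2)/26 = 78/26 = 3, a_2 = floor((14 + 12)/3) = 8.
  m_3 = 3*8 - 12 = 12, d_3 = (222 - 12^2)/3 = 78/3 = 26, a_3 = floor((14 + 12)/26) = 1.
  m_4 = 26*1 - 12 = 14, d_4 = (222 - 14^2)/26 = 26/26 = 1, a_4 = floor((14 + 14)/1) = 28.
  m_5 = 1*28 - 14 = 14, d_5 = (222 - 14^2)/1 = 26/1 = 26: (m_5, d_5) = (m_1, d_1) = (14, 26), so from here the quotients repeat a_1, ..., a_4; the period length is 4.
So sqrt(222) = [14; (1, 8, 1, 28)] with period length k = 4.
k is even, so the fundamental solution of x^2 - 222y^2 = 1 is (p_{k-1}, q_{k-1}) = (p_3, q_3); compute convergents through index 3.
Convergents (p_i = a_i*p_{i-1} + p_{i-2}, q_i = a_i*q_{i-1} + q_{i-2} with p_{-2}=0, p_{-1}=1, q_{-2}=1, q_{-1}=0):
  i=0: a_0=14, p_0 = 14*1 + 0 = 14, q_0 = 14*0 + 1 = 1.
  i=1: a_1=1, p_1 = 1*14 + 1 = 15, q_1 = 1*1 + 0 = 1.
  i=2: a_2=8, p_2 = 8*15 + 14 = 134, q_2 = 8*1 + 1 = 9.
  i=3: a_3=1, p_3 = 1*134 + 15 = 149, q_3 = 1*9 + 1 = 10.
Check: 149^2 - 222*10^2 = 22201 - 22200 = 1, so (x, y) = (149, 10) solves the equation, and by the theorem it is the least positive solution.

(x, y) = (149, 10)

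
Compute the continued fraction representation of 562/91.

[6; 5, 1, 2, 5]

Run the Euclidean algorithm on 562 and 91; the successive quotients are the partial quotients a_0, a_1, ... (each step inverts the fractional part left over by the previous one):
  562 = 6*91 + 16, so a_0 = 6.
  91 = 5*16 + 11, so a_1 = 5.
  16 = 1*11 + 5, so a_2 = 1.
  11 = 2*5 + 1, so a_3 = 2.
  5 = 5*1 + 0, so a_4 = 5.
The remainder reaches 0 after 5 divisions, so the expansion has 5 partial quotients, read off in order.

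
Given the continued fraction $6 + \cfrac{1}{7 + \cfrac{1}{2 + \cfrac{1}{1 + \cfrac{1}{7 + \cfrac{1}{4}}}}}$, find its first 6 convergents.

6/1, 43/7, 92/15, 135/22, 1037/169, 4283/698

Using the convergent recurrence p_i = a_i*p_{i-1} + p_{i-2}, q_i = a_i*q_{i-1} + q_{i-2} with p_{-2}=0, p_{-1}=1, q_{-2}=1, q_{-1}=0:
  i=0: a_0=6, p_0 = 6*1 + 0 = 6, q_0 = 6*0 + 1 = 1.
  i=1: a_1=7, p_1 = 7*6 + 1 = 43, q_1 = 7*1 + 0 = 7.
  i=2: a_2=2, p_2 = 2*43 + 6 = 92, q_2 = 2*7 + 1 = 15.
  i=3: a_3=1, p_3 = 1*92 + 43 = 135, q_3 = 1*15 + 7 = 22.
  i=4: a_4=7, p_4 = 7*135 + 92 = 1037, q_4 = 7*22 + 15 = 169.
  i=5: a_5=4, p_5 = 4*1037 + 135 = 4283, q_5 = 4*169 + 22 = 698.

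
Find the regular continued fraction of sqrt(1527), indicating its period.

[39; (13, 78)]

Write x_i = (sqrt(1527) + m_i)/d_i with (m_0, d_0) = (0, 1). a_0 = floor(sqrt(1527)) = 39, since 39^2 = 1521 <= 1527 < 1600 = 40^2.
Iterate m_{i+1} = d_i*a_i - m_i, d_{i+1} = (1527 - m_{i+1}^2)/d_i, a_{i+1} = floor((a_0 + m_{i+1})/d_{i+1}):
  m_1 = 1*39 - 0 = 39, d_1 = (1527 - 39^2)/1 = 6/1 = 6, a_1 = floor((39 + 39)/6) = 13.
  m_2 = 6*13 - 39 = 39, d_2 = (1527 - 39^2)/6 = 6/6 = 1, a_2 = floor((39 + 39)/1) = 78.
  m_3 = 1*78 - 39 = 39, d_3 = (1527 - 39^2)/1 = 6/1 = 6: (m_3, d_3) = (m_1, d_1) = (39, 6), so from here the quotients repeat a_1, a_2; the period length is 2.
Hence the expansion of sqrt(1527) is a_0 = 39 followed by the repeating block 13, 78 (period 2).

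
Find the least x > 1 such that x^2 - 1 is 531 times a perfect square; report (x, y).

First expand sqrt(531) as a continued fraction. With x_i = (sqrt(531) + m_i)/d_i and (m_0, d_0) = (0, 1): a_0 = floor(sqrt(531)) = 23, since 23^2 = 529 <= 531 < 576 = 24^2.
Iterate m_{i+1} = d_i*a_i - m_i, d_{i+1} = (531 - m_{i+1}^2)/d_i, a_{i+1} = floor((a_0 + m_{i+1})/d_{i+1}):
  m_1 = 1*23 - 0 = 23, d_1 = (531 - 23^2)/1 = 2/1 = 2, a_1 = floor((23 + 23)/2) = 23.
  m_2 = 2*23 - 23 = 23, d_2 = (531 - 23^2)/2 = 2/2 = 1, a_2 = floor((23 + 23)/1) = 46.
  m_3 = 1*46 - 23 = 23, d_3 = (531 - 23^2)/1 = 2/1 = 2: (m_3, d_3) = (m_1, d_1) = (23, 2), so from here the quotients repeat a_1, a_2; the period length is 2.
So sqrt(531) = [23; (23, 46)] with period length k = 2.
k is even, so the fundamental solution of x^2 - 531y^2 = 1 is (p_{k-1}, q_{k-1}) = (p_1, q_1); compute convergents through index 1.
Convergents (p_i = a_i*p_{i-1} + p_{i-2}, q_i = a_i*q_{i-1} + q_{i-2} with p_{-2}=0, p_{-1}=1, q_{-2}=1, q_{-1}=0):
  i=0: a_0=23, p_0 = 23*1 + 0 = 23, q_0 = 23*0 + 1 = 1.
  i=1: a_1=23, p_1 = 23*23 + 1 = 530, q_1 = 23*1 + 0 = 23.
Check: 530^2 - 531*23^2 = 280900 - 280899 = 1, so (x, y) = (530, 23) solves the equation, and by the theorem it is the least positive solution.

(x, y) = (530, 23)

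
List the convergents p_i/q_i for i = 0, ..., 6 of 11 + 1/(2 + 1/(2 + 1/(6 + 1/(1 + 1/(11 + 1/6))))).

Using the convergent recurrence p_i = a_i*p_{i-1} + p_{i-2}, q_i = a_i*q_{i-1} + q_{i-2} with p_{-2}=0, p_{-1}=1, q_{-2}=1, q_{-1}=0:
  i=0: a_0=11, p_0 = 11*1 + 0 = 11, q_0 = 11*0 + 1 = 1.
  i=1: a_1=2, p_1 = 2*11 + 1 = 23, q_1 = 2*1 + 0 = 2.
  i=2: a_2=2, p_2 = 2*23 + 11 = 57, q_2 = 2*2 + 1 = 5.
  i=3: a_3=6, p_3 = 6*57 + 23 = 365, q_3 = 6*5 + 2 = 32.
  i=4: a_4=1, p_4 = 1*365 + 57 = 422, q_4 = 1*32 + 5 = 37.
  i=5: a_5=11, p_5 = 11*422 + 365 = 5007, q_5 = 11*37 + 32 = 439.
  i=6: a_6=6, p_6 = 6*5007 + 422 = 30464, q_6 = 6*439 + 37 = 2671.

11/1, 23/2, 57/5, 365/32, 422/37, 5007/439, 30464/2671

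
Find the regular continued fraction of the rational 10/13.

Run the Euclidean algorithm on 10 and 13; the successive quotients are the partial quotients a_0, a_1, ... (each step inverts the fractional part left over by the previous one):
  10 = 0*13 + 10, so a_0 = 0.
  13 = 1*10 + 3, so a_1 = 1.
  10 = 3*3 + 1, so a_2 = 3.
  3 = 3*1 + 0, so a_3 = 3.
The remainder reaches 0 after 4 divisions, so the expansion has 4 partial quotients, read off in order.

[0; 1, 3, 3]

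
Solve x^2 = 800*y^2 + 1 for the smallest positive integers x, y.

First expand sqrt(800) as a continued fraction. With x_i = (sqrt(800) + m_i)/d_i and (m_0, d_0) = (0, 1): a_0 = floor(sqrt(800)) = 28, since 28^2 = 784 <= 800 < 841 = 29^2.
Iterate m_{i+1} = d_i*a_i - m_i, d_{i+1} = (800 - m_{i+1}^2)/d_i, a_{i+1} = floor((a_0 + m_{i+1})/d_{i+1}):
  m_1 = 1*28 - 0 = 28, d_1 = (800 - 28^2)/1 = 16/1 = 16, a_1 = floor((28 + 28)/16) = 3.
  m_2 = 16*3 - 28 = 20, d_2 = (800 - 20^2)/16 = 400/16 = 25, a_2 = floor((28 + 20)/25) = 1.
  m_3 = 25*1 - 20 = 5, d_3 = (800 - 5^2)/25 = 775/25 = 31, a_3 = floor((28 + 5)/31) = 1.
  m_4 = 31*1 - 5 = 26, d_4 = (800 - 26^2)/31 = 124/31 = 4, a_4 = floor((28 + 26)/4) = 13.
  m_5 = 4*13 - 26 = 26, d_5 = (800 - 26^2)/4 = 124/4 = 31, a_5 = floor((28 + 26)/31) = 1.
  m_6 = 31*1 - 26 = 5, d_6 = (800 - 5^2)/31 = 775/31 = 25, a_6 = floor((28 + 5)/25) = 1.
  m_7 = 25*1 - 5 = 20, d_7 = (800 - 20^2)/25 = 400/25 = 16, a_7 = floor((28 + 20)/16) = 3.
  m_8 = 16*3 - 20 = 28, d_8 = (800 - 28^2)/16 = 16/16 = 1, a_8 = floor((28 + 28)/1) = 56.
  m_9 = 1*56 - 28 = 28, d_9 = (800 - 28^2)/1 = 16/1 = 16: (m_9, d_9) = (m_1, d_1) = (28, 16), so from here the quotients repeat a_1, ..., a_8; the period length is 8.
So sqrt(800) = [28; (3, 1, 1, 13, 1, 1, 3, 56)] with period length k = 8.
k is even, so the fundamental solution of x^2 - 800y^2 = 1 is (p_{k-1}, q_{k-1}) = (p_7, q_7); compute convergents through index 7.
Convergents (p_i = a_i*p_{i-1} + p_{i-2}, q_i = a_i*q_{i-1} + q_{i-2} with p_{-2}=0, p_{-1}=1, q_{-2}=1, q_{-1}=0):
  i=0: a_0=28, p_0 = 28*1 + 0 = 28, q_0 = 28*0 + 1 = 1.
  i=1: a_1=3, p_1 = 3*28 + 1 = 85, q_1 = 3*1 + 0 = 3.
  i=2: a_2=1, p_2 = 1*85 + 28 = 113, q_2 = 1*3 + 1 = 4.
  i=3: a_3=1, p_3 = 1*113 + 85 = 198, q_3 = 1*4 + 3 = 7.
  i=4: a_4=13, p_4 = 13*198 + 113 = 2687, q_4 = 13*7 + 4 = 95.
  i=5: a_5=1, p_5 = 1*2687 + 198 = 2885, q_5 = 1*95 + 7 = 102.
  i=6: a_6=1, p_6 = 1*2885 + 2687 = 5572, q_6 = 1*102 + 95 = 197.
  i=7: a_7=3, p_7 = 3*5572 + 2885 = 19601, q_7 = 3*197 + 102 = 693.
Check: 19601^2 - 800*693^2 = 384199201 - 384199200 = 1, so (x, y) = (19601, 693) solves the equation, and by the theorem it is the least positive solution.

(x, y) = (19601, 693)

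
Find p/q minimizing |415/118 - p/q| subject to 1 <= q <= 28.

Expand x = 415/118 as a continued fraction with the Euclidean algorithm:
  415 = 3*118 + 61, so a_0 = 3.
  118 = 1*61 + 57, so a_1 = 1.
  61 = 1*57 + 4, so a_2 = 1.
  57 = 14*4 + 1, so a_3 = 14.
  4 = 4*1 + 0, so a_4 = 4.
so x = [3; 1, 1, 14, 4].
Convergents (p_i = a_i*p_{i-1} + p_{i-2}, q_i = a_i*q_{i-1} + q_{i-2} with p_{-2}=0, p_{-1}=1, q_{-2}=1, q_{-1}=0), until the denominator exceeds 28:
  i=0: a_0=3, p_0 = 3*1 + 0 = 3, q_0 = 3*0 + 1 = 1.
  i=1: a_1=1, p_1 = 1*3 + 1 = 4, q_1 = 1*1 + 0 = 1.
  i=2: a_2=1, p_2 = 1*4 + 3 = 7, q_2 = 1*1 + 1 = 2.
  i=3: a_3=14, p_3 = 14*7 + 4 = 102, q_3 = 14*2 + 1 = 29.
q_3 = 29 > 28, so the last convergent with denominator <= 28 is p_2/q_2 = 7/2.
The closest fraction with denominator <= 28 is either p_2/q_2 or the intermediate fraction (k*p_2 + p_1)/(k*q_2 + q_1) with the largest k >= 1 whose denominator stays <= 28; these approach x as k grows, and every other convergent or intermediate fraction in range is farther away.
Largest k: floor((28 - q_1)/q_2) = floor((28 - 1)/2) = 13.
That gives (13*7 + 4)/(13*2 + 1) = 95/27.
Compare the errors: |x - 7/2| = |415*2 - 7*118|/(118*2) = 4/236, and |x - 95/27| = |415*27 - 95*118|/(118*27) = 5/3186.
Cross-multiplying, 5*236 = 1180 < 12744 = 4*3186, so 5/3186 is smaller: the intermediate fraction 95/27 is closer to x than 7/2.

95/27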